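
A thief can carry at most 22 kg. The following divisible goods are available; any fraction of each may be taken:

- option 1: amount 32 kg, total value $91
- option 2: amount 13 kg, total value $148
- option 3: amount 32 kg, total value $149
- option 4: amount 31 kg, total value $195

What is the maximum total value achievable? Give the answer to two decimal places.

Take in order of value per unit:
- option 2 (148/13 per unit): all 13 → value 148, running total 148.00
- option 4 (195/31 per unit): 9 of 31 → value 9×195/31 = 56.6129, running total 204.61
Total 204.61.

204.61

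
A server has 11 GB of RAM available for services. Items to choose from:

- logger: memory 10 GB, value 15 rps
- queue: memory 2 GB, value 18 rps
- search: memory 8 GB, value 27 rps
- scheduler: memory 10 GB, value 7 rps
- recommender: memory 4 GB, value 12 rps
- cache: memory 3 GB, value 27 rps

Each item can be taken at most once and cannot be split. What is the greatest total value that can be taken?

Check high-value combinations within 11 GB:
- queue+recommender+cache: memory 2+4+3=9, value 18+12+27=57
- search+cache: memory 8+3=11, value 27+27=54
- queue+cache: memory 2+3=5, value 18+27=45
- queue+search: memory 2+8=10, value 18+27=45
Best: 57 rps.

57 rps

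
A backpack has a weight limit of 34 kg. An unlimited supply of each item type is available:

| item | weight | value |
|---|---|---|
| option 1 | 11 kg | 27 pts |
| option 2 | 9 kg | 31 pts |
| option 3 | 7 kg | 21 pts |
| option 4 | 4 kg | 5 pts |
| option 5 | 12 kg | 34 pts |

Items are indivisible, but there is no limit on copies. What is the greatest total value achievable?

Best value-per-unit is option 2 at 31/9; filling with it alone gives 3×31 = 93.
Optimal mix: 3×option 2 + 1×option 3 → weight 34, value 114.

114 pts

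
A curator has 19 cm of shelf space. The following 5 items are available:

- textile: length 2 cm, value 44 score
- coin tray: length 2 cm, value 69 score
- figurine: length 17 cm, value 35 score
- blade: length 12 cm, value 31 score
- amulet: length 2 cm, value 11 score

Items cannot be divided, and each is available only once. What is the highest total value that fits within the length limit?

Check high-value combinations within 19 cm:
- textile+coin tray+blade+amulet: length 2+2+12+2=18, value 44+69+31+11=155
- textile+coin tray+blade: length 2+2+12=16, value 44+69+31=144
- textile+coin tray+amulet: length 2+2+2=6, value 44+69+11=124
Best: 155 score.

155 score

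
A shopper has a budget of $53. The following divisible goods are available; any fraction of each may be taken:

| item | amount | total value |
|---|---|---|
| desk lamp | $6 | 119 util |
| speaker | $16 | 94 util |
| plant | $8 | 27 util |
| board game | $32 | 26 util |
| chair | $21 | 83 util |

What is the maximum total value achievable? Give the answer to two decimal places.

324.63

Take in order of value per unit:
- desk lamp (119/6 per unit): all 6 → value 119, running total 119.00
- speaker (94/16 per unit): all 16 → value 94, running total 213.00
- chair (83/21 per unit): all 21 → value 83, running total 296.00
- plant (27/8 per unit): all 8 → value 27, running total 323.00
- board game (26/32 per unit): 2 of 32 → value 2×26/32 = 1.6250, running total 324.63
Total 324.63.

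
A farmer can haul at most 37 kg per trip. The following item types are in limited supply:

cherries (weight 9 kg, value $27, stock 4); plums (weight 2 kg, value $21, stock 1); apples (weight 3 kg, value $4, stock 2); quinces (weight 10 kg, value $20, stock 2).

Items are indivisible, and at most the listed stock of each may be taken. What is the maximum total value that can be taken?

$110

Best selections within weight 37 and stock limits:
- 3×cherries + 1×plums + 2×apples: weight 35, value 110
- 4×cherries: weight 36, value 108
Best: $110.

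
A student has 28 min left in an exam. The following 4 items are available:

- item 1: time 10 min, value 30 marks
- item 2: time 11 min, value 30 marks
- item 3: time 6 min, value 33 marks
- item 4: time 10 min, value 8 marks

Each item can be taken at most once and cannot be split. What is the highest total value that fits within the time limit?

Check high-value combinations within 28 min:
- item 1+item 2+item 3: time 10+11+6=27, value 30+30+33=93
- item 1+item 3+item 4: time 10+6+10=26, value 30+33+8=71
- item 2+item 3+item 4: time 11+6+10=27, value 30+33+8=71
- item 1+item 3: time 10+6=16, value 30+33=63
- item 2+item 3: time 11+6=17, value 30+33=63
Best: 93 marks.

93 marks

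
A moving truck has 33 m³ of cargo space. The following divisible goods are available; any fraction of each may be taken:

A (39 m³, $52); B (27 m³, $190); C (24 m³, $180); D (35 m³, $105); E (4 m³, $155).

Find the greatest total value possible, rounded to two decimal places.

370.19

Take in order of value per unit:
- E (155/4 per unit): all 4 → value 155, running total 155.00
- C (180/24 per unit): all 24 → value 180, running total 335.00
- B (190/27 per unit): 5 of 27 → value 5×190/27 = 35.1852, running total 370.19
Total 370.19.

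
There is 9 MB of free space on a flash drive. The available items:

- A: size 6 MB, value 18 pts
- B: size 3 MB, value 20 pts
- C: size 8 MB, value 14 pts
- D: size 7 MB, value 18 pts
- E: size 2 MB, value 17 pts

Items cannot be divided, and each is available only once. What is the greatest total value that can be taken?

38 pts

Check high-value combinations within 9 MB:
- A+B: size 6+3=9, value 18+20=38
- B+E: size 3+2=5, value 20+17=37
- A+E: size 6+2=8, value 18+17=35
Best: 38 pts.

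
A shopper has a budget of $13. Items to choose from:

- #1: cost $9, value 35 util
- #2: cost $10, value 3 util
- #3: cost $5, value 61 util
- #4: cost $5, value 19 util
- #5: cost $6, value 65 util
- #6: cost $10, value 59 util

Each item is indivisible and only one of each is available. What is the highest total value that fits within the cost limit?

Check high-value combinations within $13:
- #3+#5: cost 5+6=11, value 61+65=126
- #4+#5: cost 5+6=11, value 19+65=84
- #3+#4: cost 5+5=10, value 61+19=80
- #5: cost 6, value 65
Best: 126 util.

126 util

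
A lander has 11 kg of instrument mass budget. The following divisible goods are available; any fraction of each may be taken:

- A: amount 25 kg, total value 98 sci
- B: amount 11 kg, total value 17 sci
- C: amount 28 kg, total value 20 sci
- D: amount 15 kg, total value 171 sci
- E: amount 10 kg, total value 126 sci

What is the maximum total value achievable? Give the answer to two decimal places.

137.40

Take in order of value per unit:
- E (126/10 per unit): all 10 → value 126, running total 126.00
- D (171/15 per unit): 1 of 15 → value 1×171/15 = 11.4000, running total 137.40
Total 137.40.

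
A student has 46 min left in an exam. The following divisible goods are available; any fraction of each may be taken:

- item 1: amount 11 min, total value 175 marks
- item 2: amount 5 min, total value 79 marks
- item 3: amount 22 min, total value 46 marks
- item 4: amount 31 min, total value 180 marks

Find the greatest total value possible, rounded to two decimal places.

Take in order of value per unit:
- item 1 (175/11 per unit): all 11 → value 175, running total 175.00
- item 2 (79/5 per unit): all 5 → value 79, running total 254.00
- item 4 (180/31 per unit): 30 of 31 → value 30×180/31 = 174.1935, running total 428.19
Total 428.19.

428.19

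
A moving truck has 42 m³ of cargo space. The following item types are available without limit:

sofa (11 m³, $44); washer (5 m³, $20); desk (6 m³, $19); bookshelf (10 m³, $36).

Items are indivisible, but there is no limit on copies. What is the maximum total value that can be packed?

Best value-per-unit is sofa at 44/11; filling with it alone gives 3×44 = 132.
Optimal mix: 2×sofa + 4×washer → volume 42, value 168.

$168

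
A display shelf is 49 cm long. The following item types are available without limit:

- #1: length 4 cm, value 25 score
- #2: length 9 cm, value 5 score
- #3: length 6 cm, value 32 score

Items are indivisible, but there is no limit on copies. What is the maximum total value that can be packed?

300 score

Best value-per-unit is #1 at 25/4, and filling with it alone uses length 12×4=48. No mix of the others beats 12×25 = 300.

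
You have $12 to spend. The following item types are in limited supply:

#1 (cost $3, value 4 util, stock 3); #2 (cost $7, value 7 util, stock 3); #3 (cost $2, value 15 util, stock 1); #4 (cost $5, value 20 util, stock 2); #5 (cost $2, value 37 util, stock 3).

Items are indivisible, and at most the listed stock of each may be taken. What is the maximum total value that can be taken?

131 util

Best selections within cost 12 and stock limits:
- 1×#4 + 3×#5: cost 11, value 131
- 1×#1 + 1×#3 + 3×#5: cost 11, value 130
- 1×#3 + 3×#5: cost 8, value 126
- 2×#1 + 3×#5: cost 12, value 119
Best: 131 util.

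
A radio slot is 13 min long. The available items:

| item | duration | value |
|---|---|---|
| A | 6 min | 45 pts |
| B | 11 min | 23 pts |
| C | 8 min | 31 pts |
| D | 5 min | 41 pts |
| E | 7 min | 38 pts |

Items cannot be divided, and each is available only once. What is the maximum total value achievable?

86 pts

Check high-value combinations within 13 min:
- A+D: duration 6+5=11, value 45+41=86
- A+E: duration 6+7=13, value 45+38=83
- D+E: duration 5+7=12, value 41+38=79
Best: 86 pts.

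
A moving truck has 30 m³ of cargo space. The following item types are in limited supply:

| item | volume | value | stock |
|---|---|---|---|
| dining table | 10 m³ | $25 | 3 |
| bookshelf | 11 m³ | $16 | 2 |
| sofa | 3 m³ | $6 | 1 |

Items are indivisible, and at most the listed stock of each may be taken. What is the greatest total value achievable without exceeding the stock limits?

Top feasible selections:
- 3×dining table: volume 30, value 75
- 2×dining table + 1×sofa: volume 23, value 56
- 2×dining table: volume 20, value 50
Best: $75.

$75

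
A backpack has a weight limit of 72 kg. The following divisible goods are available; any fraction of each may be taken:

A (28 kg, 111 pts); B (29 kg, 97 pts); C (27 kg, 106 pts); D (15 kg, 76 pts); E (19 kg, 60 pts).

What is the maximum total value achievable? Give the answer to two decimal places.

Take in order of value per unit:
- D (76/15 per unit): all 15 → value 76, running total 76.00
- A (111/28 per unit): all 28 → value 111, running total 187.00
- C (106/27 per unit): all 27 → value 106, running total 293.00
- B (97/29 per unit): 2 of 29 → value 2×97/29 = 6.6897, running total 299.69
Total 299.69.

299.69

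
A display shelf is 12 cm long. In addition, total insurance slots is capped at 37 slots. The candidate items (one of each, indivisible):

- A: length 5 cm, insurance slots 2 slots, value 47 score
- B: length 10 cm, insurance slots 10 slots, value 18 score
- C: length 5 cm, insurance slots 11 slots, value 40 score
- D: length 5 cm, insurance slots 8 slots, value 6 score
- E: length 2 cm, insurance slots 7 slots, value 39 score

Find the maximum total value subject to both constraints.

126 score

Feasible sets respecting both limits:
- A+C+E: length 12, insurance slots 20, value 126
- A+D+E: length 12, insurance slots 17, value 92
- A+C: length 10, insurance slots 13, value 87
Best: 126 score.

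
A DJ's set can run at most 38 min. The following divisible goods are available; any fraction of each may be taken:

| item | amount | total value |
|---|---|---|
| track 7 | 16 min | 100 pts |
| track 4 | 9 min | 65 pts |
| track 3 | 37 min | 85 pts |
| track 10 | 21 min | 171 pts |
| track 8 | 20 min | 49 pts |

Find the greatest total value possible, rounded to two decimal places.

286.00

Take in order of value per unit:
- track 10 (171/21 per unit): all 21 → value 171, running total 171.00
- track 4 (65/9 per unit): all 9 → value 65, running total 236.00
- track 7 (100/16 per unit): 8 of 16 → value 8×100/16 = 50.0000, running total 286.00
Total 286.00.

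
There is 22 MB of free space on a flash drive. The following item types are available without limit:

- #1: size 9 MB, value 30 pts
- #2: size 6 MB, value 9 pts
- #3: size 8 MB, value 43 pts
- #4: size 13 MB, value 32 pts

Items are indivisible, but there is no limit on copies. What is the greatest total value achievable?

95 pts

Best value-per-unit is #3 at 43/8; filling with it alone gives 2×43 = 86.
Optimal mix: 1×#2 + 2×#3 → size 22, value 95.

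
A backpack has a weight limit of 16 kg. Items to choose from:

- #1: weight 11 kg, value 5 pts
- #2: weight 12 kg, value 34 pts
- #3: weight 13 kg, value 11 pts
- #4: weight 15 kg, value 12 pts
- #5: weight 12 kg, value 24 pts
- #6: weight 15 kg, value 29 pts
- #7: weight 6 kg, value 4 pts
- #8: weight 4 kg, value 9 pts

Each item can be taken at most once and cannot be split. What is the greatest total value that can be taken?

Check high-value combinations within 16 kg:
- #2+#8: weight 12+4=16, value 34+9=43
- #2: weight 12, value 34
- #5+#8: weight 12+4=16, value 24+9=33
- #6: weight 15, value 29
- #5: weight 12, value 24
Best: 43 pts.

43 pts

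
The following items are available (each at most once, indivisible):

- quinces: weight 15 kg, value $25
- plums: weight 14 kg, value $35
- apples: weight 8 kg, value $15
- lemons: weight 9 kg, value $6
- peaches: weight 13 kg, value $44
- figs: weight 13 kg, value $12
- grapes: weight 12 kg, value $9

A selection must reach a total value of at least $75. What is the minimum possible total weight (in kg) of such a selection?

27

Subsets with value ≥ 75, sorted by total weight:
- plums+peaches: weight 27, value 79
- plums+apples+peaches: weight 35, value 94
- plums+lemons+peaches: weight 36, value 85
- quinces+apples+peaches: weight 36, value 84
Minimum weight: 27 kg.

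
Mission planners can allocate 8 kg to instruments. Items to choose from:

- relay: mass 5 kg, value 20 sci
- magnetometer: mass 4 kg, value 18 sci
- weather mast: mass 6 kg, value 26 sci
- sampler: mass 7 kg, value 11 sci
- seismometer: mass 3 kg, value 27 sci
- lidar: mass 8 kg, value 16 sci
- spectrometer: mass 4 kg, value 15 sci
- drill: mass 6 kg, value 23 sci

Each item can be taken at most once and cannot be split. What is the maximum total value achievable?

Check high-value combinations within 8 kg:
- relay+seismometer: mass 5+3=8, value 20+27=47
- magnetometer+seismometer: mass 4+3=7, value 18+27=45
- seismometer+spectrometer: mass 3+4=7, value 27+15=42
- magnetometer+spectrometer: mass 4+4=8, value 18+15=33
Best: 47 sci.

47 sci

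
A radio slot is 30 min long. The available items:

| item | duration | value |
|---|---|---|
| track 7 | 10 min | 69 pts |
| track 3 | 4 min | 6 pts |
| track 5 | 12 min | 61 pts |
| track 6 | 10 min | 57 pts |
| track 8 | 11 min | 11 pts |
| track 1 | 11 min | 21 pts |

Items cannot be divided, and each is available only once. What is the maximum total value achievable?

Check high-value combinations within 30 min:
- track 7+track 3+track 5: duration 10+4+12=26, value 69+6+61=136
- track 7+track 3+track 6: duration 10+4+10=24, value 69+6+57=132
- track 7+track 5: duration 10+12=22, value 69+61=130
- track 7+track 6: duration 10+10=20, value 69+57=126
- track 3+track 5+track 6: duration 4+12+10=26, value 6+61+57=124
Best: 136 pts.

136 pts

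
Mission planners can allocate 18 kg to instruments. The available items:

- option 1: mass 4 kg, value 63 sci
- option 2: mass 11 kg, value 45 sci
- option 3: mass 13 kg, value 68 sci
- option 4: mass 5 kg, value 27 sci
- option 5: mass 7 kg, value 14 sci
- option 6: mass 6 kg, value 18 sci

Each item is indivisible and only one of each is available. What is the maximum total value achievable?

Check high-value combinations within 18 kg:
- option 1+option 3: mass 4+13=17, value 63+68=131
- option 1+option 2: mass 4+11=15, value 63+45=108
- option 1+option 4+option 6: mass 4+5+6=15, value 63+27+18=108
- option 1+option 4+option 5: mass 4+5+7=16, value 63+27+14=104
Best: 131 sci.

131 sci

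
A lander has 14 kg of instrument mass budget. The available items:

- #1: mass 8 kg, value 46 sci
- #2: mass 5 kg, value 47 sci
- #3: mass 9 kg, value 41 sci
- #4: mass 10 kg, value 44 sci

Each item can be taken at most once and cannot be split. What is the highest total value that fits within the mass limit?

93 sci

Check high-value combinations within 14 kg:
- #1+#2: mass 8+5=13, value 46+47=93
- #2+#3: mass 5+9=14, value 47+41=88
- #2: mass 5, value 47
- #1: mass 8, value 46
- #4: mass 10, value 44
Best: 93 sci.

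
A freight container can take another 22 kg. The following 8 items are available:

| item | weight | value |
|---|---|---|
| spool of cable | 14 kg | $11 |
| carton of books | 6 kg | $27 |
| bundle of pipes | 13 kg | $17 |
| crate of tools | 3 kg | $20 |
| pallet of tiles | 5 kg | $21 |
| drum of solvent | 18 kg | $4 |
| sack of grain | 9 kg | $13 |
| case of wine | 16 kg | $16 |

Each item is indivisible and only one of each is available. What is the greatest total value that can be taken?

Check high-value combinations within 22 kg:
- carton of books+crate of tools+pallet of tiles: weight 6+3+5=14, value 27+20+21=68
- carton of books+bundle of pipes+crate of tools: weight 6+13+3=22, value 27+17+20=64
- carton of books+pallet of tiles+sack of grain: weight 6+5+9=20, value 27+21+13=61
- carton of books+crate of tools+sack of grain: weight 6+3+9=18, value 27+20+13=60
Best: $68.

$68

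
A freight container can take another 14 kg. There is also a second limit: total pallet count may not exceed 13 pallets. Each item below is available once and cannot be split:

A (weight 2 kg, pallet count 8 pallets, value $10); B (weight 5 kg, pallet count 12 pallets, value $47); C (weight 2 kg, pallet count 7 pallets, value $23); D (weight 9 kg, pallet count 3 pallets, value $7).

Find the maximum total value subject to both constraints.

$47

Feasible sets respecting both limits:
- B: weight 5, pallet count 12, value 47
- C+D: weight 11, pallet count 10, value 30
- C: weight 2, pallet count 7, value 23
- A+D: weight 11, pallet count 11, value 17
Best: $47.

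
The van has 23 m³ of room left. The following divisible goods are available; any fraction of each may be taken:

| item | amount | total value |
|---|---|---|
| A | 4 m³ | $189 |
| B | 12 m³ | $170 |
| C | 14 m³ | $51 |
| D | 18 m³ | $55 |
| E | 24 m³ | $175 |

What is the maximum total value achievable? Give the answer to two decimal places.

410.04

Take in order of value per unit:
- A (189/4 per unit): all 4 → value 189, running total 189.00
- B (170/12 per unit): all 12 → value 170, running total 359.00
- E (175/24 per unit): 7 of 24 → value 7×175/24 = 51.0417, running total 410.04
Total 410.04.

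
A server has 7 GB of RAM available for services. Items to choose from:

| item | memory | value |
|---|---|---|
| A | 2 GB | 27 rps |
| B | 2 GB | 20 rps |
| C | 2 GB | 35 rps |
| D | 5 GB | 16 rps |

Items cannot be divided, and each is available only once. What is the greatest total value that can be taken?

82 rps

This is a 0/1 knapsack; check combinations near the capacity.
- A+B+C: memory 2+2+2=6, value 27+20+35=82
- A+C: memory 2+2=4, value 27+35=62
- B+C: memory 2+2=4, value 20+35=55
Best: 82 rps.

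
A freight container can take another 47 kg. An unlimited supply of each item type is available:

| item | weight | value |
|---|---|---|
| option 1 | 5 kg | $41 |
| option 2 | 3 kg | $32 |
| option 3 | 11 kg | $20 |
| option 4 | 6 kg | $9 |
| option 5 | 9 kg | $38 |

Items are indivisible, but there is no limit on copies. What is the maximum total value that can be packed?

Best value-per-unit is option 2 at 32/3; filling with it alone gives 15×32 = 480.
Optimal mix: 1×option 1 + 14×option 2 → weight 47, value 489.

$489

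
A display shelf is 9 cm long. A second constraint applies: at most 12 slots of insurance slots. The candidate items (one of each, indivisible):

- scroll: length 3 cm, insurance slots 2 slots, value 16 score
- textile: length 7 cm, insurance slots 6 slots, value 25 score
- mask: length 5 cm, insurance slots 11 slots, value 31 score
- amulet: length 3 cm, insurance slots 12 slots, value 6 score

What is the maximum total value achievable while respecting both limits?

Feasible sets respecting both limits:
- mask: length 5, insurance slots 11, value 31
- textile: length 7, insurance slots 6, value 25
- scroll: length 3, insurance slots 2, value 16
- amulet: length 3, insurance slots 12, value 6
Best: 31 score.

31 score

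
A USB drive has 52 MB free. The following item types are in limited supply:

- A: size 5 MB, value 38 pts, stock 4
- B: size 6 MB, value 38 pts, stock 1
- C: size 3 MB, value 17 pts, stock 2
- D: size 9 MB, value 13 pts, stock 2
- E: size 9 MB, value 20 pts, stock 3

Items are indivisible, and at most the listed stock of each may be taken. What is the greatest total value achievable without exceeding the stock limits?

264 pts

Best selections within size 52 and stock limits:
- 4×A + 1×B + 2×C + 2×E: size 50, value 264
- 4×A + 1×B + 2×C + 1×D + 1×E: size 50, value 257
Best: 264 pts.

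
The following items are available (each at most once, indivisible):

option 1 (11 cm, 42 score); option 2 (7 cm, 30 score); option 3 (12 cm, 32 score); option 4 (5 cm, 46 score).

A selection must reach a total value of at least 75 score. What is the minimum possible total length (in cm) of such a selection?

Subsets with value ≥ 75, sorted by total length:
- option 2+option 4: length 12, value 76
- option 1+option 4: length 16, value 88
- option 3+option 4: length 17, value 78
Minimum length: 12 cm.

12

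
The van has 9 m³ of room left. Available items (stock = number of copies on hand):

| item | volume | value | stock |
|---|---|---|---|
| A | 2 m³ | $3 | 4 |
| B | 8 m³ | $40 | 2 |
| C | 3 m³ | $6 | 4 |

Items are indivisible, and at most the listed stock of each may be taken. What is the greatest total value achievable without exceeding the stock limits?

$40

Top feasible selections:
- 1×B: volume 8, value 40
- 3×C: volume 9, value 18
- 1×A + 2×C: volume 8, value 15
- 3×A + 1×C: volume 9, value 15
Best: $40.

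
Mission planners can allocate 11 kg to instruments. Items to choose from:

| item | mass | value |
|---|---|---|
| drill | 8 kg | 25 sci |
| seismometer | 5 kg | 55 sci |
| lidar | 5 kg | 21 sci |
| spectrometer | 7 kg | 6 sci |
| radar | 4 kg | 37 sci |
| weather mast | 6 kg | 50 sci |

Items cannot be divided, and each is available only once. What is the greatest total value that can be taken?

105 sci

Check high-value combinations within 11 kg:
- seismometer+weather mast: mass 5+6=11, value 55+50=105
- seismometer+radar: mass 5+4=9, value 55+37=92
- radar+weather mast: mass 4+6=10, value 37+50=87
Best: 105 sci.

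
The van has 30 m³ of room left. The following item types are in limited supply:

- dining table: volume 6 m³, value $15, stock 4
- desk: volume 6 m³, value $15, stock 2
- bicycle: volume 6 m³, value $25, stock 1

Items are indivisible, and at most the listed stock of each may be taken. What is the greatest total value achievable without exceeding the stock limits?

$85

Top feasible selections:
- 2×dining table + 2×desk + 1×bicycle: volume 30, value 85
- 3×dining table + 1×desk + 1×bicycle: volume 30, value 85
- 4×dining table + 1×bicycle: volume 30, value 85
- 3×dining table + 2×desk: volume 30, value 75
Best: $85.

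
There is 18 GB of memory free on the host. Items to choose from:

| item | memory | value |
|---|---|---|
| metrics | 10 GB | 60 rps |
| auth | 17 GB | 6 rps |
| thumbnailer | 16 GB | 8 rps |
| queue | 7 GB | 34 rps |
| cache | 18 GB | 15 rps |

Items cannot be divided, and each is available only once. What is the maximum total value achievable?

94 rps

Check high-value combinations within 18 GB:
- metrics+queue: memory 10+7=17, value 60+34=94
- metrics: memory 10, value 60
- queue: memory 7, value 34
- cache: memory 18, value 15
Best: 94 rps.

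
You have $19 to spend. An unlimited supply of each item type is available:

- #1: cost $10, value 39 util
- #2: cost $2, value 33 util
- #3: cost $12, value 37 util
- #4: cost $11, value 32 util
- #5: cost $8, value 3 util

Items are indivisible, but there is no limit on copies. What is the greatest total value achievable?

Best value-per-unit is #2 at 33/2, and filling with it alone uses cost 9×2=18. No mix of the others beats 9×33 = 297.

297 util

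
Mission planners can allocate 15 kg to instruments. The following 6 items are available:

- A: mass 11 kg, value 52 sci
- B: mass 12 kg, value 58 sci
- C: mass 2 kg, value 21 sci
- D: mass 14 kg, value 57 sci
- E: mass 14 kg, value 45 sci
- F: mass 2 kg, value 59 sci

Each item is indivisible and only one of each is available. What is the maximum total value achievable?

Check high-value combinations within 15 kg:
- A+C+F: mass 11+2+2=15, value 52+21+59=132
- B+F: mass 12+2=14, value 58+59=117
- A+F: mass 11+2=13, value 52+59=111
Best: 132 sci.

132 sci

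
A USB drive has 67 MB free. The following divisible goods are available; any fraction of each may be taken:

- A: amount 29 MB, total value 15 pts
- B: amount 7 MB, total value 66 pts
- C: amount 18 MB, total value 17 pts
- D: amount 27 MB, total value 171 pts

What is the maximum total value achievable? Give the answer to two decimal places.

Take in order of value per unit:
- B (66/7 per unit): all 7 → value 66, running total 66.00
- D (171/27 per unit): all 27 → value 171, running total 237.00
- C (17/18 per unit): all 18 → value 17, running total 254.00
- A (15/29 per unit): 15 of 29 → value 15×15/29 = 7.7586, running total 261.76
Total 261.76.

261.76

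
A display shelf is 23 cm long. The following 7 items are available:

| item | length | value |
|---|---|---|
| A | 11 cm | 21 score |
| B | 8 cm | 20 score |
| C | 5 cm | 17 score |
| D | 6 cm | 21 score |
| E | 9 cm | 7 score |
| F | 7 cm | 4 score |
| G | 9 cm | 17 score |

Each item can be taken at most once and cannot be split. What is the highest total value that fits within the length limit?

Check high-value combinations within 23 cm:
- A+C+D: length 11+5+6=22, value 21+17+21=59
- B+C+D: length 8+5+6=19, value 20+17+21=58
- B+D+G: length 8+6+9=23, value 20+21+17=58
- C+D+G: length 5+6+9=20, value 17+21+17=55
Best: 59 score.

59 score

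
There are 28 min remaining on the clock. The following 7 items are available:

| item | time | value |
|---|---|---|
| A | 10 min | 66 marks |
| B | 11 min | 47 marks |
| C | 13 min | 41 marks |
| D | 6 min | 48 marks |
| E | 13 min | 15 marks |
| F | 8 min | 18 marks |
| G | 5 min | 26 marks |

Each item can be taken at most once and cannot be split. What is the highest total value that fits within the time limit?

161 marks

This is a 0/1 knapsack; check combinations near the capacity.
- A+B+D: time 10+11+6=27, value 66+47+48=161
- A+D+G: time 10+6+5=21, value 66+48+26=140
- A+B+G: time 10+11+5=26, value 66+47+26=139
- A+C+G: time 10+13+5=28, value 66+41+26=133
Best: 161 marks.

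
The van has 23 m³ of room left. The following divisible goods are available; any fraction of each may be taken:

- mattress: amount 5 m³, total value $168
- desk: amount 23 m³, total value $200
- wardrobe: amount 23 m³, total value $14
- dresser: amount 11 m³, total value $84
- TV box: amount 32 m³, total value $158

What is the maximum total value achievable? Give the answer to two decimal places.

324.52

Take in order of value per unit:
- mattress (168/5 per unit): all 5 → value 168, running total 168.00
- desk (200/23 per unit): 18 of 23 → value 18×200/23 = 156.5217, running total 324.52
Total 324.52.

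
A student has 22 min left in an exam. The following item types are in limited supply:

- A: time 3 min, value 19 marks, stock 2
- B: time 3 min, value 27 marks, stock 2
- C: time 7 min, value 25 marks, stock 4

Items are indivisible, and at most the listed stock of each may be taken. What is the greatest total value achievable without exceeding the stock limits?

Best selections within time 22 and stock limits:
- 2×A + 2×B + 1×C: time 19, value 117
- 2×B + 2×C: time 20, value 104
- 1×A + 2×B + 1×C: time 16, value 98
- 1×A + 1×B + 2×C: time 20, value 96
Best: 117 marks.

117 marks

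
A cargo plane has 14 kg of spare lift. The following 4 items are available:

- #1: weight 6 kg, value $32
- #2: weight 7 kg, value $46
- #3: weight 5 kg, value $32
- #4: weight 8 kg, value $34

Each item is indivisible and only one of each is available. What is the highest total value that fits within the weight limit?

Check high-value combinations within 14 kg:
- #2+#3: weight 7+5=12, value 46+32=78
- #1+#2: weight 6+7=13, value 32+46=78
- #3+#4: weight 5+8=13, value 32+34=66
- #1+#4: weight 6+8=14, value 32+34=66
Best: $78.

$78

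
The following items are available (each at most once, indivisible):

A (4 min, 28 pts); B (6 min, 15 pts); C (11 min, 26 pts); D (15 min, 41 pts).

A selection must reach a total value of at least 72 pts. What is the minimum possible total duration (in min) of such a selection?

Subsets with value ≥ 72, sorted by total duration:
- A+B+D: duration 25, value 84
- A+C+D: duration 30, value 95
Minimum duration: 25 min.

25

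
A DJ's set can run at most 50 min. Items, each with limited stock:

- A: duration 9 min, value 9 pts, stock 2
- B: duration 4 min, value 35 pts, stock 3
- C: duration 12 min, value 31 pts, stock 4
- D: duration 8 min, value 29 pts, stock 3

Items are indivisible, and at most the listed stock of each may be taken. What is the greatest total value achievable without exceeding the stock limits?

Top feasible selections:
- 3×B + 1×C + 3×D: duration 48, value 223
- 1×A + 3×B + 1×C + 2×D: duration 49, value 203
Best: 223 pts.

223 pts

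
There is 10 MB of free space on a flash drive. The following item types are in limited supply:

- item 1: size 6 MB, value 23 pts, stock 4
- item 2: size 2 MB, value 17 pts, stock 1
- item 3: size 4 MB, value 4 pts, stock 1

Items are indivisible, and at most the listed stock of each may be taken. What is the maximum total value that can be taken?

40 pts

Best selections within size 10 and stock limits:
- 1×item 1 + 1×item 2: size 8, value 40
- 1×item 1 + 1×item 3: size 10, value 27
- 1×item 1: size 6, value 23
- 1×item 2 + 1×item 3: size 6, value 21
Best: 40 pts.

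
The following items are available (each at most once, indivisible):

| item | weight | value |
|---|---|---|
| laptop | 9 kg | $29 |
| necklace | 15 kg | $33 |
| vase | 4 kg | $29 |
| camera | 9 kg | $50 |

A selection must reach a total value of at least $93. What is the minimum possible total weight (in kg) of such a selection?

22

Subsets with value ≥ 93, sorted by total weight:
- laptop+vase+camera: weight 22, value 108
- necklace+vase+camera: weight 28, value 112
- laptop+necklace+camera: weight 33, value 112
Minimum weight: 22 kg.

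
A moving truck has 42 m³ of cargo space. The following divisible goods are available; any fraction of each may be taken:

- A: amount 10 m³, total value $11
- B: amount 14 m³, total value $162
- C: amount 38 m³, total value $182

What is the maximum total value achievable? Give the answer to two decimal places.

Take in order of value per unit:
- B (162/14 per unit): all 14 → value 162, running total 162.00
- C (182/38 per unit): 28 of 38 → value 28×182/38 = 134.1053, running total 296.11
Total 296.11.

296.11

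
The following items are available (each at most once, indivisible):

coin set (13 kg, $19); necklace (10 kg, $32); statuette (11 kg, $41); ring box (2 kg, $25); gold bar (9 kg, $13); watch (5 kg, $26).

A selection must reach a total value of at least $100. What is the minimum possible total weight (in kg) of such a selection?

Subsets with value ≥ 100, sorted by total weight:
- statuette+ring box+gold bar+watch: weight 27, value 105
- necklace+statuette+ring box+watch: weight 28, value 124
Minimum weight: 27 kg.

27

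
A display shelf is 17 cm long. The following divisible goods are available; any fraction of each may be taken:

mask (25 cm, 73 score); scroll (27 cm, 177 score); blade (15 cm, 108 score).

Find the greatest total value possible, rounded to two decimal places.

121.11

Take in order of value per unit:
- blade (108/15 per unit): all 15 → value 108, running total 108.00
- scroll (177/27 per unit): 2 of 27 → value 2×177/27 = 13.1111, running total 121.11
Total 121.11.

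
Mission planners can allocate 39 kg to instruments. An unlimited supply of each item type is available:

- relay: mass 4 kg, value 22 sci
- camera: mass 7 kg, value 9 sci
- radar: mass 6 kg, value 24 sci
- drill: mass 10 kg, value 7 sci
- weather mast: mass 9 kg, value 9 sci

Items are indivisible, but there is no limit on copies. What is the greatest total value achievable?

Best value-per-unit is relay at 22/4; filling with it alone gives 9×22 = 198.
Optimal mix: 8×relay + 1×radar → mass 38, value 200.

200 sci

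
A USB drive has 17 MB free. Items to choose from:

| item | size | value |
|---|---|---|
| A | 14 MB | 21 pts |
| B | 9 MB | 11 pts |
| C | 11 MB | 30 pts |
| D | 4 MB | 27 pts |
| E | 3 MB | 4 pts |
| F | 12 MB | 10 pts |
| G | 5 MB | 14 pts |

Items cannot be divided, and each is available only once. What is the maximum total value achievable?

57 pts

Check high-value combinations within 17 MB:
- C+D: size 11+4=15, value 30+27=57
- D+E+G: size 4+3+5=12, value 27+4+14=45
- C+G: size 11+5=16, value 30+14=44
- B+D+E: size 9+4+3=16, value 11+27+4=42
- D+G: size 4+5=9, value 27+14=41
Best: 57 pts.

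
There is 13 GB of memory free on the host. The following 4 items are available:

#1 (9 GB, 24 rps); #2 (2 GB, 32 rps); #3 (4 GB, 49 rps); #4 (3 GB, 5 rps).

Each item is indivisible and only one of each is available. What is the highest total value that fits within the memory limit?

This is a 0/1 knapsack; check combinations near the capacity.
- #2+#3+#4: memory 2+4+3=9, value 32+49+5=86
- #2+#3: memory 2+4=6, value 32+49=81
- #1+#3: memory 9+4=13, value 24+49=73
Best: 86 rps.

86 rps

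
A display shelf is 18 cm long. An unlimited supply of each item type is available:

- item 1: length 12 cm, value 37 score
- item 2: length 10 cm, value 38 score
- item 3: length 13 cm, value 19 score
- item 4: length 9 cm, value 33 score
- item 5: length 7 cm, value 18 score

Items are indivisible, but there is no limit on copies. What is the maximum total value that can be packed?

Best value-per-unit is item 2 at 38/10; filling with it alone gives 1×38 = 38.
Optimal mix: 2×item 4 → length 18, value 66.

66 score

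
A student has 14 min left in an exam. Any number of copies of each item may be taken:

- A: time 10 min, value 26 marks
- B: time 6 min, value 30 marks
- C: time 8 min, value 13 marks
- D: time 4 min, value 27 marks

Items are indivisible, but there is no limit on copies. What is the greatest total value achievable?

Best value-per-unit is D at 27/4; filling with it alone gives 3×27 = 81.
Optimal mix: 1×B + 2×D → time 14, value 84.

84 marks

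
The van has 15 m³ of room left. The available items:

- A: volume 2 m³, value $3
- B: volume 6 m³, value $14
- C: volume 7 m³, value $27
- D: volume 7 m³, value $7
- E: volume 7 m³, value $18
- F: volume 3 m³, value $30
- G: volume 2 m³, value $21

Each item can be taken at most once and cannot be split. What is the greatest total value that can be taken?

$81

Check high-value combinations within 15 m³:
- A+C+F+G: volume 2+7+3+2=14, value 3+27+30+21=81
- C+F+G: volume 7+3+2=12, value 27+30+21=78
- A+E+F+G: volume 2+7+3+2=14, value 3+18+30+21=72
- E+F+G: volume 7+3+2=12, value 18+30+21=69
- A+B+F+G: volume 2+6+3+2=13, value 3+14+30+21=68
Best: $81.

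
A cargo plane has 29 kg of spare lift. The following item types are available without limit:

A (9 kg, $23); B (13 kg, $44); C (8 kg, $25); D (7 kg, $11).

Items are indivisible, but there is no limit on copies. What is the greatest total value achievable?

$94

Best value-per-unit is B at 44/13; filling with it alone gives 2×44 = 88.
Optimal mix: 1×B + 2×C → weight 29, value 94.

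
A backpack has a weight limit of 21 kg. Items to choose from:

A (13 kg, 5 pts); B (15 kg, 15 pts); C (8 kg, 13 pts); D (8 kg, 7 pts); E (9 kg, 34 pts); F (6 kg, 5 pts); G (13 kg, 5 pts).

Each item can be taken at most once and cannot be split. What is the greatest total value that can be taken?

47 pts

Check high-value combinations within 21 kg:
- C+E: weight 8+9=17, value 13+34=47
- D+E: weight 8+9=17, value 7+34=41
- E+F: weight 9+6=15, value 34+5=39
- E: weight 9, value 34
Best: 47 pts.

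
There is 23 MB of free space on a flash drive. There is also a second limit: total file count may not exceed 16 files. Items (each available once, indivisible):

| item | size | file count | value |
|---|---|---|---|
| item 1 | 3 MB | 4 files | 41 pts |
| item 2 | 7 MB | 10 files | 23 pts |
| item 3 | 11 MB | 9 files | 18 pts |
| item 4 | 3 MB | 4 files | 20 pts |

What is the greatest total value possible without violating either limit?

64 pts

Feasible sets respecting both limits:
- item 1+item 2: size 10, file count 14, value 64
- item 1+item 4: size 6, file count 8, value 61
- item 1+item 3: size 14, file count 13, value 59
Best: 64 pts.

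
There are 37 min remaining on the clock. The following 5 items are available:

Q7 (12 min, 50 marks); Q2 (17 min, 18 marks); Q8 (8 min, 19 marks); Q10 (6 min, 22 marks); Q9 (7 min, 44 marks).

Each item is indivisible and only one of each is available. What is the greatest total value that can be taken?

135 marks

Check high-value combinations within 37 min:
- Q7+Q8+Q10+Q9: time 12+8+6+7=33, value 50+19+22+44=135
- Q7+Q10+Q9: time 12+6+7=25, value 50+22+44=116
- Q7+Q8+Q9: time 12+8+7=27, value 50+19+44=113
Best: 135 marks.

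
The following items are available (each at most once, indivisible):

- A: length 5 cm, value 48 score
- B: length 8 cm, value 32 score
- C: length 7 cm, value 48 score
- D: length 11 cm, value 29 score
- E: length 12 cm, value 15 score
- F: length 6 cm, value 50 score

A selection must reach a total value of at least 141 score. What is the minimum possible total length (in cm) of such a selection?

18

Subsets with value ≥ 141, sorted by total length:
- A+C+F: length 18, value 146
- A+B+C+F: length 26, value 178
- A+C+D+F: length 29, value 175
Minimum length: 18 cm.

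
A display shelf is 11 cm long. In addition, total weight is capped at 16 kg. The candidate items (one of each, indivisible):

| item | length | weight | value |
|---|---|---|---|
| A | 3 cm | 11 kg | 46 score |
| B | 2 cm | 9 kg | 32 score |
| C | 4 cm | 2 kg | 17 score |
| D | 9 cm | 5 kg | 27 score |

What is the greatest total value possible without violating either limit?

63 score

Feasible sets respecting both limits:
- A+C: length 7, weight 13, value 63
- B+D: length 11, weight 14, value 59
- B+C: length 6, weight 11, value 49
Best: 63 score.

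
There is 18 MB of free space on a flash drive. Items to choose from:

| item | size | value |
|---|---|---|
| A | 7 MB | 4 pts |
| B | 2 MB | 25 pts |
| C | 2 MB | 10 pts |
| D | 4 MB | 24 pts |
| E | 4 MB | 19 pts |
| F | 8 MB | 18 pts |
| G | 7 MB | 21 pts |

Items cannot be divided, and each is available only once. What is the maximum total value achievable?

89 pts

This is a 0/1 knapsack; check combinations near the capacity.
- B+D+E+G: size 2+4+4+7=17, value 25+24+19+21=89
- B+D+E+F: size 2+4+4+8=18, value 25+24+19+18=86
- B+C+D+G: size 2+2+4+7=15, value 25+10+24+21=80
Best: 89 pts.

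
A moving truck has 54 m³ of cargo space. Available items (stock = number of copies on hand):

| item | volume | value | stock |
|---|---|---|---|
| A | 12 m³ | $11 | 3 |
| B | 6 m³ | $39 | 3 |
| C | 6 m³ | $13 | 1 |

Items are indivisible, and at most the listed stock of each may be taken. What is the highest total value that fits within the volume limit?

$152

Best selections within volume 54 and stock limits:
- 2×A + 3×B + 1×C: volume 48, value 152
- 3×A + 3×B: volume 54, value 150
- 1×A + 3×B + 1×C: volume 36, value 141
Best: $152.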